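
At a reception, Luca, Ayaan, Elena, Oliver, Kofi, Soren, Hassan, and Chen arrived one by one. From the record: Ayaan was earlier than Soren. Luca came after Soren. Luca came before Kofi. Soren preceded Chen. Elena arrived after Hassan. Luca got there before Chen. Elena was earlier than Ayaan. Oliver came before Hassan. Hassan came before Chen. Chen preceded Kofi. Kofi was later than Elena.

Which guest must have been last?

Kofi

Every other guest has a chain of constraints placing them before Kofi, so Kofi is last.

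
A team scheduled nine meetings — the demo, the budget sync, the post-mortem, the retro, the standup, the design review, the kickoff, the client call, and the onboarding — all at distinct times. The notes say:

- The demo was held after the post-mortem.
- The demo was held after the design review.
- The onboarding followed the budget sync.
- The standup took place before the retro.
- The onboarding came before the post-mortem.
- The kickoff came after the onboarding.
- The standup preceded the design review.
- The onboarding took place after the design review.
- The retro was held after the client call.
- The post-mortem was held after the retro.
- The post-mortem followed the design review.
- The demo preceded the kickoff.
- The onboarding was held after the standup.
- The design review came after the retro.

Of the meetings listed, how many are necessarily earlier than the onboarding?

5

Directly stated before the onboarding: the budget sync, the design review, and the standup.
The client call reaches the onboarding via the client call → the retro → the design review → the onboarding.
The retro reaches the onboarding via the retro → the design review → the onboarding.
That's the budget sync, the client call, the design review, the retro, and the standup — 5 in all.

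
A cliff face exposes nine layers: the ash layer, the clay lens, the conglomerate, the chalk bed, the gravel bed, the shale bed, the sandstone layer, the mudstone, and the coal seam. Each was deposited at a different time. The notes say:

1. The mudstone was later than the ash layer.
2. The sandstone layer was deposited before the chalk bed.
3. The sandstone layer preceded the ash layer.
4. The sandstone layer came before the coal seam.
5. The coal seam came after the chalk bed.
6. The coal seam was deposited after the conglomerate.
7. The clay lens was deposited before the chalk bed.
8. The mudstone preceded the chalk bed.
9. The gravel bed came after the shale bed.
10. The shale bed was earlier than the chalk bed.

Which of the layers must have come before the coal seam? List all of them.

the ash layer, the chalk bed, the clay lens, the conglomerate, the mudstone, the sandstone layer, the shale bed

Directly stated before the coal seam: the chalk bed, the conglomerate, and the sandstone layer.
The ash layer reaches the coal seam via the ash layer → the mudstone → the chalk bed → the coal seam.
The clay lens reaches the coal seam via the clay lens → the chalk bed → the coal seam.
The mudstone reaches the coal seam via the mudstone → the chalk bed → the coal seam.
Likewise the shale bed reaches the coal seam by chaining the stated constraints.
No chain forces the gravel bed ahead of the coal seam.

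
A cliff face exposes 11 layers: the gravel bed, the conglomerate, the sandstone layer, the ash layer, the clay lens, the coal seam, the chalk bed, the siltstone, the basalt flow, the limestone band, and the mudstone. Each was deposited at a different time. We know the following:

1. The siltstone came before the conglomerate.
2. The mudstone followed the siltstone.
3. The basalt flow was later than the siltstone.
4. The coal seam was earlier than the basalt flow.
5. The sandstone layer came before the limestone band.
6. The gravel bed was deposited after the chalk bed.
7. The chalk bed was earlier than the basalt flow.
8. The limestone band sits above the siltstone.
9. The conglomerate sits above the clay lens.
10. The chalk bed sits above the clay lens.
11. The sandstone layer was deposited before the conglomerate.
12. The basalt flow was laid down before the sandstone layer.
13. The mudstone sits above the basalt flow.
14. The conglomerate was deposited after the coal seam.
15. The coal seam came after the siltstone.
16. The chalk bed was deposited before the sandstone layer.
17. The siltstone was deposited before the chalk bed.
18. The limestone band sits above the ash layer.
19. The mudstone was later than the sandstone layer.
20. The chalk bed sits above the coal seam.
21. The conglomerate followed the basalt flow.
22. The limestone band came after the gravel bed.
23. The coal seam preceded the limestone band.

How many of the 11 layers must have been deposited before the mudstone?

Directly stated before the mudstone: the basalt flow, the sandstone layer, and the siltstone.
The chalk bed reaches the mudstone via the chalk bed → the basalt flow → the mudstone.
The clay lens reaches the mudstone via the clay lens → the chalk bed → the basalt flow → the mudstone.
The coal seam reaches the mudstone via the coal seam → the basalt flow → the mudstone.
That's the basalt flow, the chalk bed, the clay lens, the coal seam, the sandstone layer, and the siltstone — 6 in all.

6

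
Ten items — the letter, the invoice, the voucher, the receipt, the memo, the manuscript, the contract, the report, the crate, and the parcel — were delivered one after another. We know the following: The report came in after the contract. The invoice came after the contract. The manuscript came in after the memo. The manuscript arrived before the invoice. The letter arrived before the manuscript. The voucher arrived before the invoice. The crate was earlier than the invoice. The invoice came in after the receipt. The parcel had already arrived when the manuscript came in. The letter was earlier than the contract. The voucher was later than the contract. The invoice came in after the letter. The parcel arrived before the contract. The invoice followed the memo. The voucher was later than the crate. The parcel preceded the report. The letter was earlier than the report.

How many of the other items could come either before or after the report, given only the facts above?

6

Forced before the report: the contract, the letter, and the parcel.
That leaves the crate, the invoice, the manuscript, the memo, the receipt, and the voucher with no forced order relative to the report — 6.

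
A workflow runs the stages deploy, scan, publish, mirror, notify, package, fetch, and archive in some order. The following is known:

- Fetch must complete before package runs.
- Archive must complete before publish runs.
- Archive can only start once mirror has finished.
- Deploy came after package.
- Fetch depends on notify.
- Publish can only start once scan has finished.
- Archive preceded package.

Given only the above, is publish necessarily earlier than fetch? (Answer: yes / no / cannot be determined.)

No chain of stated constraints runs from publish to fetch, and none runs from fetch to publish either.
So the relative order of publish and fetch is not fixed by the given facts.

cannot be determined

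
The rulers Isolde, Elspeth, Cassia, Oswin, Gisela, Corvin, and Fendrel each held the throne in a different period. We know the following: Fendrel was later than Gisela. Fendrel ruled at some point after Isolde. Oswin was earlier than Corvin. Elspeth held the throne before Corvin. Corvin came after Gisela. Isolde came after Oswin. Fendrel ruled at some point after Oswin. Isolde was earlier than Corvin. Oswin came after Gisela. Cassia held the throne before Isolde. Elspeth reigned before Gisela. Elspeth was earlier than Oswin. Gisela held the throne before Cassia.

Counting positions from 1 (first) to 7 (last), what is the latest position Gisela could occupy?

Gisela must come before Cassia, Corvin, Fendrel, Isolde, and Oswin — 5 rulers forced after them.
Everything else can be placed before Gisela in some valid order, so Gisela can sit as late as position 7 − 5 = 2.

2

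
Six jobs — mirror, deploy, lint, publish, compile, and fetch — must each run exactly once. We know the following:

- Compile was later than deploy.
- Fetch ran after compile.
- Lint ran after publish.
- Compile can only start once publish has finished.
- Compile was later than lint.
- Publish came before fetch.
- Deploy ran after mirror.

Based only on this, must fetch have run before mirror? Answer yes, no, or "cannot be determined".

Tracing the constraints gives mirror → deploy → compile → fetch, so mirror must come before fetch.
That means fetch cannot be before mirror.

no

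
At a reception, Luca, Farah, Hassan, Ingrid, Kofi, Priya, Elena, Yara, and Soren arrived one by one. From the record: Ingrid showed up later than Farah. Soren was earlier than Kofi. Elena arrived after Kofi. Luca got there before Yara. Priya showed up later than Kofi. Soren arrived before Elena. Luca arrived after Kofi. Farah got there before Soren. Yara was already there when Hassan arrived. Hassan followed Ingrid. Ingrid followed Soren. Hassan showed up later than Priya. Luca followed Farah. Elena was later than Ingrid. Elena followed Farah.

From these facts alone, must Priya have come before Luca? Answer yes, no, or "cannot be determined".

No chain of stated constraints runs from Priya to Luca, and none runs from Luca to Priya either.
So the relative order of Priya and Luca is not fixed by the given facts.

cannot be determined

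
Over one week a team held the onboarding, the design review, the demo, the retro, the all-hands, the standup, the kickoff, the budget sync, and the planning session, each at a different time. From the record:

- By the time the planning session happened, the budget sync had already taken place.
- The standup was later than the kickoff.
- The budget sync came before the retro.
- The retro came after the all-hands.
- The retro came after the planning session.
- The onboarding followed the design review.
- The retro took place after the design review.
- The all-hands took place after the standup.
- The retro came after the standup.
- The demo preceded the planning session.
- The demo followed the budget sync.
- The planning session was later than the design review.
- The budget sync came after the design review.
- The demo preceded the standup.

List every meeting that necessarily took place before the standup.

Directly stated before the standup: the demo and the kickoff.
The budget sync reaches the standup via the budget sync → the demo → the standup.
The design review reaches the standup via the design review → the budget sync → the demo → the standup.

the budget sync, the demo, the design review, the kickoff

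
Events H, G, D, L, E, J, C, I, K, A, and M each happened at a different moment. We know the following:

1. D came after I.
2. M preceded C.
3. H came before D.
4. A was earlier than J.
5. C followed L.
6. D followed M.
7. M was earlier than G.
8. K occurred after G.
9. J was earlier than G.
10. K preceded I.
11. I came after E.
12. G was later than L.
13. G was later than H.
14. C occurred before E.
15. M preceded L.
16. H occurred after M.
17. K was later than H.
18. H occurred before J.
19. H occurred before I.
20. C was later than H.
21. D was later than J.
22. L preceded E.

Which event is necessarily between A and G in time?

J

Tracing the constraints gives A → J → G, so J sits after A and before G.
No other event is forced both after A and before G.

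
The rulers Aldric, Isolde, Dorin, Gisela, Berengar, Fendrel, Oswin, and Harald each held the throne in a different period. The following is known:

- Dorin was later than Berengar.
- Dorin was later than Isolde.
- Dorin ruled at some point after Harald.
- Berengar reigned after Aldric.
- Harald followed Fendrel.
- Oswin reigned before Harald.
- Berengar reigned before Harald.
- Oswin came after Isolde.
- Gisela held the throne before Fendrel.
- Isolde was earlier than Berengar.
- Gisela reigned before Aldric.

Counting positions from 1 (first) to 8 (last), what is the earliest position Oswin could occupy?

2

Isolde must come before Oswin — 1 forced predecessor.
Nothing else is forced ahead of Oswin, so their earliest slot is position 1 + 1 = 2.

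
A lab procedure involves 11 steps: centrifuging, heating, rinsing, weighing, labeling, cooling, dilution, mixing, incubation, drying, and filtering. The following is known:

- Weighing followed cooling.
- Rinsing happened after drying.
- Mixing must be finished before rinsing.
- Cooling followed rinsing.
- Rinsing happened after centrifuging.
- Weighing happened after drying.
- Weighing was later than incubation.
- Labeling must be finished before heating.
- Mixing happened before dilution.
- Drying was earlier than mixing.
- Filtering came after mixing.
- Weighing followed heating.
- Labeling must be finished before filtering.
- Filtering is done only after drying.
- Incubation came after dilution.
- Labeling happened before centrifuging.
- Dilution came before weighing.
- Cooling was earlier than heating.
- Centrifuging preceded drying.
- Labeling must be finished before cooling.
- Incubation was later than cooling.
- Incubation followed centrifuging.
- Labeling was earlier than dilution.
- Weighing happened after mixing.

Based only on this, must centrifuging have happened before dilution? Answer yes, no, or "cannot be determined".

Chain the constraints: centrifuging → drying → mixing → dilution. Each link is directly stated, so centrifuging comes before dilution.

yes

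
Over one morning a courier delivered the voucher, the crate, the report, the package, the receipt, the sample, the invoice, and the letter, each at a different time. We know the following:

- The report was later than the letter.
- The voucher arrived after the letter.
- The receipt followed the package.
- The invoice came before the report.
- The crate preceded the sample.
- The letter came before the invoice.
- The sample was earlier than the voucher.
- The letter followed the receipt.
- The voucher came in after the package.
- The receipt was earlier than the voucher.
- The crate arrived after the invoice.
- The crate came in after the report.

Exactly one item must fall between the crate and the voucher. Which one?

the sample

Tracing the constraints gives the crate → the sample → the voucher, so the sample sits after the crate and before the voucher.
No other item is forced both after the crate and before the voucher.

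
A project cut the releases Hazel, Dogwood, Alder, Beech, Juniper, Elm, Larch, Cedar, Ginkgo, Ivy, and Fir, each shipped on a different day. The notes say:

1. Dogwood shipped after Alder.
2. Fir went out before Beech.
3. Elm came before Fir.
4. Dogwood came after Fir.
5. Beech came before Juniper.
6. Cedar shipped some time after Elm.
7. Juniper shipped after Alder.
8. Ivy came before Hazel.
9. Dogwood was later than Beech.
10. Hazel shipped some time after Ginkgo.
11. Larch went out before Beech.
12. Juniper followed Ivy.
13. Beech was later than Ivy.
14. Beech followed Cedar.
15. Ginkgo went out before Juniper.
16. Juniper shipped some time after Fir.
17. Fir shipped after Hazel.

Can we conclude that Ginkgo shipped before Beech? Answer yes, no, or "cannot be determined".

Chain the constraints: Ginkgo → Hazel → Fir → Beech. Each link is directly stated, so Ginkgo comes before Beech.

yes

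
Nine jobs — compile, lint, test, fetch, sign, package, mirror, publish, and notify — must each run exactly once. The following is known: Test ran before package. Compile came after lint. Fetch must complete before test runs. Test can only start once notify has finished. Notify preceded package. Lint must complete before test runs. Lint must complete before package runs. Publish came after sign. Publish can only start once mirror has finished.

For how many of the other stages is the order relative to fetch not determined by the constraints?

Forced after fetch: package and test.
That leaves compile, lint, mirror, notify, publish, and sign with no forced order relative to fetch — 6.

6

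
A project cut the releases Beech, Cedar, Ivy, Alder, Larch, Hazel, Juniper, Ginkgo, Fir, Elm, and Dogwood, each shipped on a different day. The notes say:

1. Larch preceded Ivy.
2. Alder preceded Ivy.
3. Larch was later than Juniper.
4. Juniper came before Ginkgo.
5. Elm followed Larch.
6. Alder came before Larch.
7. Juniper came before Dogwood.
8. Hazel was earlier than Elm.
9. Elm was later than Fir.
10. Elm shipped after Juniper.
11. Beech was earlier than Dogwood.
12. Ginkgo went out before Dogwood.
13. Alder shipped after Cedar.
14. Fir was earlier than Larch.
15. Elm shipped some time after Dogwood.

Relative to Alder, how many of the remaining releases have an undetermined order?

Forced before Alder: Cedar; forced after Alder: Elm, Ivy, and Larch.
That leaves Beech, Dogwood, Fir, Ginkgo, Hazel, and Juniper with no forced order relative to Alder — 6.

6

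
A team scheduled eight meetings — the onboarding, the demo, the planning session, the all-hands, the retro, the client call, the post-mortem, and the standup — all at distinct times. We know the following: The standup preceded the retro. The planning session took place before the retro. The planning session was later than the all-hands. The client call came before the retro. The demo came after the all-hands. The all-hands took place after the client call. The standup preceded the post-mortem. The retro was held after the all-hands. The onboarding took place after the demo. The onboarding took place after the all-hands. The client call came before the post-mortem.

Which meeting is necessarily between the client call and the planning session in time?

the all-hands

Tracing the constraints gives the client call → the all-hands → the planning session, so the all-hands sits after the client call and before the planning session.
No other meeting is forced both after the client call and before the planning session.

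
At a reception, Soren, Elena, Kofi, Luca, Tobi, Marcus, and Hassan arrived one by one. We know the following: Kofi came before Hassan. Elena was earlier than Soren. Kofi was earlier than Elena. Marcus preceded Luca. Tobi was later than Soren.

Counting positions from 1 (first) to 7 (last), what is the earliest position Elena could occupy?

Kofi must come before Elena — 1 forced predecessor.
Nothing else is forced ahead of Elena, so their earliest slot is position 1 + 1 = 2.

2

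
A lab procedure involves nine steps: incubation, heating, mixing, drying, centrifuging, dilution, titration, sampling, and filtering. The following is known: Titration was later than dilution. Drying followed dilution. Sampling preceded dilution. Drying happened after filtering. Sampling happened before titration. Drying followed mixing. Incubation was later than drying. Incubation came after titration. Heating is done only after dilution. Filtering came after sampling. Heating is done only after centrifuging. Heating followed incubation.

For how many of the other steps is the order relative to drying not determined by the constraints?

Forced before drying: dilution, filtering, mixing, and sampling; forced after drying: heating and incubation.
That leaves centrifuging and titration with no forced order relative to drying — 2.

2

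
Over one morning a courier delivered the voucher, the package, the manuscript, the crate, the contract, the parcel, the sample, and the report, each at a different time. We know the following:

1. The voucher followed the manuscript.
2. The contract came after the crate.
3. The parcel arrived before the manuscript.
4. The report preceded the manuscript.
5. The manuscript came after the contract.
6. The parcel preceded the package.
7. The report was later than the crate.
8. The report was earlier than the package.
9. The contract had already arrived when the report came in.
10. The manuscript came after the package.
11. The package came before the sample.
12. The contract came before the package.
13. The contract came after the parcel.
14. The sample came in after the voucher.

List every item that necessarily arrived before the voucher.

Directly stated before the voucher: the manuscript.
The contract reaches the voucher via the contract → the manuscript → the voucher.
The crate reaches the voucher via the crate → the report → the manuscript → the voucher.
The package reaches the voucher via the package → the manuscript → the voucher.
Likewise the parcel and the report each reach the voucher by chaining the stated constraints.

the contract, the crate, the manuscript, the package, the parcel, the report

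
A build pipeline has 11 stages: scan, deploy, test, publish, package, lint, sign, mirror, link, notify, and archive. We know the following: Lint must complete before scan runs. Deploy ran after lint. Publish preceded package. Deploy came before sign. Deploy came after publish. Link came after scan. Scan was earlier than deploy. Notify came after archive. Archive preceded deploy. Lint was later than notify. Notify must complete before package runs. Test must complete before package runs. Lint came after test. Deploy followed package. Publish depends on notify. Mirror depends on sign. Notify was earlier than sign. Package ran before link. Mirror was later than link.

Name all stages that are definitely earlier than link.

archive, lint, notify, package, publish, scan, test

Directly stated before link: package and scan.
Archive reaches link via archive → notify → package → link.
Lint reaches link via lint → scan → link.
Notify reaches link via notify → package → link.
Likewise publish and test each reach link by chaining the stated constraints.
No chain forces mirror (or any of the others) ahead of link.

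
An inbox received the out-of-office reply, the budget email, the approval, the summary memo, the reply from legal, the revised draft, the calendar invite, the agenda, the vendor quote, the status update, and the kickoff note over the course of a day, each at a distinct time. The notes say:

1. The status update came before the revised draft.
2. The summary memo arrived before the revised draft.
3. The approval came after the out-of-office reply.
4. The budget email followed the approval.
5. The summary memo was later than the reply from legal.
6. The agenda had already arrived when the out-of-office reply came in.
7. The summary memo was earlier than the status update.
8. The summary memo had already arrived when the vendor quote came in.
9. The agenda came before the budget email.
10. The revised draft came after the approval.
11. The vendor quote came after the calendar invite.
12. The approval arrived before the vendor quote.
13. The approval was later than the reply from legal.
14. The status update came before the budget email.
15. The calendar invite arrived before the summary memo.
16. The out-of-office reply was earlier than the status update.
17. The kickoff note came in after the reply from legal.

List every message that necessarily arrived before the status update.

Directly stated before the status update: the out-of-office reply and the summary memo.
The agenda reaches the status update via the agenda → the out-of-office reply → the status update.
The calendar invite reaches the status update via the calendar invite → the summary memo → the status update.
The reply from legal reaches the status update via the reply from legal → the summary memo → the status update.

the agenda, the calendar invite, the out-of-office reply, the reply from legal, the summary memo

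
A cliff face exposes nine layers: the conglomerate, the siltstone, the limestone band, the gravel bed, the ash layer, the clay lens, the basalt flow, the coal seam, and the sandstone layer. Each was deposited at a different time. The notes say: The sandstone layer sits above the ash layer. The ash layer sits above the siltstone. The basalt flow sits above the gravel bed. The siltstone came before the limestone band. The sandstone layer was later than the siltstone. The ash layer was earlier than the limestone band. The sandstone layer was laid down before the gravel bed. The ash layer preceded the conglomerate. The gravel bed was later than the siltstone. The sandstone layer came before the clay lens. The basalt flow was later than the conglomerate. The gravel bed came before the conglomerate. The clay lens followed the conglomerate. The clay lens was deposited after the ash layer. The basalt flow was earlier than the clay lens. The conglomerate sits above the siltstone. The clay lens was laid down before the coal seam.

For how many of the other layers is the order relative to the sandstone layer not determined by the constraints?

1

Forced before the sandstone layer: the ash layer and the siltstone; forced after the sandstone layer: the basalt flow, the clay lens, the coal seam, the conglomerate, and the gravel bed.
That leaves the limestone band with no forced order relative to the sandstone layer — 1.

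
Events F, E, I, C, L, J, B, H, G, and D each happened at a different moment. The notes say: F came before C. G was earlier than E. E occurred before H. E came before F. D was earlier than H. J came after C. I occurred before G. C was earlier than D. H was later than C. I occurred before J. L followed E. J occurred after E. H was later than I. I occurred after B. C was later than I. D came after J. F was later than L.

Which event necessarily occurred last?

Every other event has a chain of constraints placing it before H, so H is last.

H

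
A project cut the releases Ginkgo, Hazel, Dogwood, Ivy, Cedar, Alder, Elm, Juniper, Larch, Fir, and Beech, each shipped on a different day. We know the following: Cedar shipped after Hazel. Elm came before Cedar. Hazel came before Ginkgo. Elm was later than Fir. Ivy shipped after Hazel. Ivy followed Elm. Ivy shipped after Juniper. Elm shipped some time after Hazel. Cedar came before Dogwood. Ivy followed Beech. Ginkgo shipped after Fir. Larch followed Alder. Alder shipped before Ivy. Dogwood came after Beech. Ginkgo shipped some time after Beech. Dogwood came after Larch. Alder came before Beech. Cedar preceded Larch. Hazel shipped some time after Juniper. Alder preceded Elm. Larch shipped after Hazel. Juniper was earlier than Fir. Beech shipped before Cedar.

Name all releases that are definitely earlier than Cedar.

Directly stated before Cedar: Beech, Elm, and Hazel.
Alder reaches Cedar via Alder → Elm → Cedar.
Fir reaches Cedar via Fir → Elm → Cedar.
Juniper reaches Cedar via Juniper → Hazel → Cedar.
No chain forces Ivy (or any of the others) ahead of Cedar.

Alder, Beech, Elm, Fir, Hazel, Juniper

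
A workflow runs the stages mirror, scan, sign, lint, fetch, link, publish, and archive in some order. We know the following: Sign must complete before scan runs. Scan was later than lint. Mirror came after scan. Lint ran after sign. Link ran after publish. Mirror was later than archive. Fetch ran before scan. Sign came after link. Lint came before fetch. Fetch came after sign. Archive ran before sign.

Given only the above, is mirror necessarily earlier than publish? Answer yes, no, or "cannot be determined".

no

Tracing the constraints gives publish → link → sign → scan → mirror, so publish must come before mirror.
That means mirror cannot be before publish.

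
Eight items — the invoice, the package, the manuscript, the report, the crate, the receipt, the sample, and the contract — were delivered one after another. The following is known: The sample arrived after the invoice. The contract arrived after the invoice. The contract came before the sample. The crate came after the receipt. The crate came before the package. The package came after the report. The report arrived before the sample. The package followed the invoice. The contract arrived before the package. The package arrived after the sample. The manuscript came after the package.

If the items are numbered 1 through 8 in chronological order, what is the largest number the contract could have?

The contract must come before the manuscript, the package, and the sample — 3 items forced after it.
Everything else can be placed before the contract in some valid order, so the contract can sit as late as position 8 − 3 = 5.

5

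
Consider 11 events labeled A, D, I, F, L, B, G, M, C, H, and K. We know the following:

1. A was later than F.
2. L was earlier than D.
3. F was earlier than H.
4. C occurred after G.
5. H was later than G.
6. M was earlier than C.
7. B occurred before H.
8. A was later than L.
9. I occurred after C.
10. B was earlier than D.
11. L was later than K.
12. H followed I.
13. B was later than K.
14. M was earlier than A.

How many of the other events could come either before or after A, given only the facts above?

Forced before A: F, K, L, and M.
That leaves B, C, D, G, H, and I with no forced order relative to A — 6.

6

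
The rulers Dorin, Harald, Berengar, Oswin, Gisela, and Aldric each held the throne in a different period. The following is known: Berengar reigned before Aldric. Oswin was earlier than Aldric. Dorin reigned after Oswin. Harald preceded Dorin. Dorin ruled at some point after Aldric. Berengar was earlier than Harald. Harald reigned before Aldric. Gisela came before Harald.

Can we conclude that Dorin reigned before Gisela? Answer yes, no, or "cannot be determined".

no

Tracing the constraints gives Gisela → Harald → Dorin, so Gisela must come before Dorin.
That means Dorin cannot be before Gisela.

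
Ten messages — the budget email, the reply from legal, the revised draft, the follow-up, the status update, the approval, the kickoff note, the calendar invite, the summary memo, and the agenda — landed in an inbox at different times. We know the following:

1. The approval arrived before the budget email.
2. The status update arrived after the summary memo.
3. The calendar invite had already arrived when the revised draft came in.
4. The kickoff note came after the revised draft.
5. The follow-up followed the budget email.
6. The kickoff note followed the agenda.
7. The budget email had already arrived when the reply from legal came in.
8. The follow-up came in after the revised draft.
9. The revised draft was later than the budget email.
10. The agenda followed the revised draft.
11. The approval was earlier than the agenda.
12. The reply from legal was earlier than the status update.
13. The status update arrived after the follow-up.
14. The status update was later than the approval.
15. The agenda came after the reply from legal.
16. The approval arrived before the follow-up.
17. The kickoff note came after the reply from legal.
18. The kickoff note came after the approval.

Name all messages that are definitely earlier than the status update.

the approval, the budget email, the calendar invite, the follow-up, the reply from legal, the revised draft, the summary memo

Directly stated before the status update: the approval, the follow-up, the reply from legal, and the summary memo.
The budget email reaches the status update via the budget email → the follow-up → the status update.
The calendar invite reaches the status update via the calendar invite → the revised draft → the follow-up → the status update.
The revised draft reaches the status update via the revised draft → the follow-up → the status update.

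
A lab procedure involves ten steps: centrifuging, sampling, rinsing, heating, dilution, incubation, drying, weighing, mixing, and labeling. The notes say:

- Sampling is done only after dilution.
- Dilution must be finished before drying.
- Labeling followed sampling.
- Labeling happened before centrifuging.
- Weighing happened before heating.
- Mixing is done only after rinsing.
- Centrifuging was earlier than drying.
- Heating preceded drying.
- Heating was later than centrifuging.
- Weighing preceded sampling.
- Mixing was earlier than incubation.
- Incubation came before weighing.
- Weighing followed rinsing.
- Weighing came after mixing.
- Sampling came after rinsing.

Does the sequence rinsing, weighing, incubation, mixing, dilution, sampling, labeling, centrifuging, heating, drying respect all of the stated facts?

no

The constraints require mixing before incubation, but in the proposed sequence incubation appears ahead of mixing. That one violation is enough.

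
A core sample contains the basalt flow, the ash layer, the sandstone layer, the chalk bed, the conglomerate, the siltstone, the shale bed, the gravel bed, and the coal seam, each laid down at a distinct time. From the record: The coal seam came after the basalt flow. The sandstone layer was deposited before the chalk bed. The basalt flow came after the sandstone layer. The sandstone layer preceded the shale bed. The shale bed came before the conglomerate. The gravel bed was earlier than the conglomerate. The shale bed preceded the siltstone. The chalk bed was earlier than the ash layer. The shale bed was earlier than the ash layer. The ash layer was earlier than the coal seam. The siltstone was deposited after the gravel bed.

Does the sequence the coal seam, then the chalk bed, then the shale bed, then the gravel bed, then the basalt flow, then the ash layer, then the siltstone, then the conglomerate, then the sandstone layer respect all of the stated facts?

The constraints require the sandstone layer before the chalk bed, but in the proposed sequence the chalk bed appears ahead of the sandstone layer. That one violation is enough.

no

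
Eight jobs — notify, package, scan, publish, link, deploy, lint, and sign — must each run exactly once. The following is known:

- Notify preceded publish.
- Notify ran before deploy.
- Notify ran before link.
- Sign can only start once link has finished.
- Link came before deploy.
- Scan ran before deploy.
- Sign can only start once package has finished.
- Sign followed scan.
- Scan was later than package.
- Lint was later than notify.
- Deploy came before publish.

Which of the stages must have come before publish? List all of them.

Directly stated before publish: deploy and notify.
Link reaches publish via link → deploy → publish.
Package reaches publish via package → scan → deploy → publish.
Scan reaches publish via scan → deploy → publish.
No chain forces sign (or any of the others) ahead of publish.

deploy, link, notify, package, scan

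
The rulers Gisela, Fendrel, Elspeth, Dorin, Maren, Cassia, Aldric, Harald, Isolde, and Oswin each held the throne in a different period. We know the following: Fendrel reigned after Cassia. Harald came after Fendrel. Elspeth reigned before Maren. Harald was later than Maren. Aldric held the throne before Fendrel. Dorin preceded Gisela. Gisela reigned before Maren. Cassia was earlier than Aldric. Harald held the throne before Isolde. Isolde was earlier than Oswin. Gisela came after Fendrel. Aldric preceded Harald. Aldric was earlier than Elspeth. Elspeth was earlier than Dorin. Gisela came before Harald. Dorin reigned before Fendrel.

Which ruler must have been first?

Cassia

Cassia has a chain of constraints placing them before every other ruler, so Cassia must be first.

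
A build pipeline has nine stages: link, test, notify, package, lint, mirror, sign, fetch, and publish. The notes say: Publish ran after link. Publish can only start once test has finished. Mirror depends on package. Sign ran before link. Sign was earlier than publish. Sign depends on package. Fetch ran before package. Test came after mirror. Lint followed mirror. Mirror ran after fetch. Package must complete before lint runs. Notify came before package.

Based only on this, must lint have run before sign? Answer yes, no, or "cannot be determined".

No chain of stated constraints runs from lint to sign, and none runs from sign to lint either.
So the relative order of lint and sign is not fixed by the given facts.

cannot be determined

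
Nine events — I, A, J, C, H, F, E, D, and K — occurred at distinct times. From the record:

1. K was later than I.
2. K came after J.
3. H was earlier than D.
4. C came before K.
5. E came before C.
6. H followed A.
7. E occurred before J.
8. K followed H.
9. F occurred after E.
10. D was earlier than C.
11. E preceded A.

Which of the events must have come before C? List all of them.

Directly stated before C: D and E.
A reaches C via A → H → D → C.
H reaches C via H → D → C.
No chain forces I (or any of the others) ahead of C.

A, D, E, H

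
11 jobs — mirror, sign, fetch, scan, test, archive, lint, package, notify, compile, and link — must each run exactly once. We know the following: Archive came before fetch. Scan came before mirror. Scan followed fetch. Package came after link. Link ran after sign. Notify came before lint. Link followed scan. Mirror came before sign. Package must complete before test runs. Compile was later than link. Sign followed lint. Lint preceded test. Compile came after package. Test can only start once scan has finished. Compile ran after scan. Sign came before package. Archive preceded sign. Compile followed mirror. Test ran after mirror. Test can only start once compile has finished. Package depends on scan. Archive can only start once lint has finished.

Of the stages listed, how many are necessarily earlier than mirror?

Directly stated before mirror: scan.
Archive reaches mirror via archive → fetch → scan → mirror.
Fetch reaches mirror via fetch → scan → mirror.
Lint reaches mirror via lint → archive → fetch → scan → mirror.
Likewise notify reaches mirror by chaining the stated constraints.
No chain forces test (or any of the others) ahead of mirror.
That's archive, fetch, lint, notify, and scan — 5 in all.

5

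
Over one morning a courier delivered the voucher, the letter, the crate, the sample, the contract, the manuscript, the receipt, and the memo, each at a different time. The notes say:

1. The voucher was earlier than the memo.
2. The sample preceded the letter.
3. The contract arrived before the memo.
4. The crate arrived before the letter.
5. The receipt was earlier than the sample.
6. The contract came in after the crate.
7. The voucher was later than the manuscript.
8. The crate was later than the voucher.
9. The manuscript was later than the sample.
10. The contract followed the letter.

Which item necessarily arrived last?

Every other item has a chain of constraints placing it before the memo, so the memo is last.

the memo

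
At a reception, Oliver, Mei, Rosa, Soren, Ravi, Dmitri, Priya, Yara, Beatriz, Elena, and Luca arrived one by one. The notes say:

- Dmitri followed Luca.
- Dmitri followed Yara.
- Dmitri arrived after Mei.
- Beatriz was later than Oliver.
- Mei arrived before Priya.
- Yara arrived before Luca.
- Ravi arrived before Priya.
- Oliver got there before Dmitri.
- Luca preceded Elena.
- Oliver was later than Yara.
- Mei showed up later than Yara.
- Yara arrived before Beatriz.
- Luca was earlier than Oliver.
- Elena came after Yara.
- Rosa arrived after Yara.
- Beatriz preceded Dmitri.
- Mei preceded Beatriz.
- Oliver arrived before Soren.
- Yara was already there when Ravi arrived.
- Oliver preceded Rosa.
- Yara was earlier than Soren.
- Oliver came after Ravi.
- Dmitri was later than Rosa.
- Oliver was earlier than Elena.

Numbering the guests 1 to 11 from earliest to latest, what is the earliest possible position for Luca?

2

Yara must come before Luca — 1 forced predecessor.
Nothing else is forced ahead of Luca, so their earliest slot is position 1 + 1 = 2.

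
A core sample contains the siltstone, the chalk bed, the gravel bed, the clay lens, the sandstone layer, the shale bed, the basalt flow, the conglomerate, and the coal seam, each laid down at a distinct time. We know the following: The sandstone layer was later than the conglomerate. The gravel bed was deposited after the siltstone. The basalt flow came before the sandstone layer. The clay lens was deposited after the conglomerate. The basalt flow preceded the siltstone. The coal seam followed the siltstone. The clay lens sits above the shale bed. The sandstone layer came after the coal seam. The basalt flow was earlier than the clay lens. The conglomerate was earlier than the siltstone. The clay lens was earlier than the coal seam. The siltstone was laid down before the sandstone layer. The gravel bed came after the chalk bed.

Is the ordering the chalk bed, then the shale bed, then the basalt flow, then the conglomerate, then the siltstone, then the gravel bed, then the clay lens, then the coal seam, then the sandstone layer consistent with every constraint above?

yes

Check each stated constraint against the proposed order — e.g. the chalk bed is ahead of the gravel bed; the basalt flow is ahead of the sandstone layer. Every pair is in the required order; nothing is violated.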